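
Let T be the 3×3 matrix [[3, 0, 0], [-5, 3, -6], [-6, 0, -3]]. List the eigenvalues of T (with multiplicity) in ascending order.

-3, 3, 3

Characteristic polynomial: p(μ) = μ^3 - 3μ^2 - 9μ + 27 = (μ - 3)^2(μ + 3).
Roots (with multiplicity): -3, 3, 3.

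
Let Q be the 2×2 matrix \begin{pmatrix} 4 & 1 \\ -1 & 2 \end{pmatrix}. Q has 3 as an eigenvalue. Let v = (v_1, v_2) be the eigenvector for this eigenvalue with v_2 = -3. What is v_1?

Q − 3I = [[1, 1], [-1, -1]].
Solving (Q − 3I)v = 0 gives the eigenspace spanned by (3, -3).
With v_2 = -3, v = (3, -3), so v_1 = 3.

3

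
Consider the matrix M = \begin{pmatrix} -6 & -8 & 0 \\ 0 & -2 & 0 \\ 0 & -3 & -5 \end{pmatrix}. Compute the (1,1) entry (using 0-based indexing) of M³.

Characteristic polynomial: μ^3 + 13μ^2 + 52μ + 60 = (μ + 2)(μ + 5)(μ + 6), so the eigenvalues are -6, -5, -2.
μ=-6: eigenvector (1, 0, 0).
μ=-2: eigenvector (-2, 1, -1).
μ=-5: eigenvector (0, 0, 1).
P = [[1, -2, 0], [0, 1, 0], [0, -1, 1]], D = diag(-6, -2, -5), P⁻¹ = [[1, 2, 0], [0, 1, 0], [0, 1, 1]].
M³ = P·diag(-216, -8, -125)·P⁻¹ = [[-216, -416, 0], [0, -8, 0], [0, -117, -125]].
The requested entry is -8.

-8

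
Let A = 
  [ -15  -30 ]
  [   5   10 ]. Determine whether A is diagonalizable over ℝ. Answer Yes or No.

Characteristic polynomial: p(λ) = λ^2 + 5λ = λ(λ + 5).
All 2 eigenvalues are distinct, so A is diagonalizable.

Yes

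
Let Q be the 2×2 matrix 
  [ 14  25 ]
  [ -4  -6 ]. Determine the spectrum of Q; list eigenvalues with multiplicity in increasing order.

4, 4

Characteristic polynomial: p(r) = r^2 - 8r + 16 = (r - 4)^2.
Roots (with multiplicity): 4, 4.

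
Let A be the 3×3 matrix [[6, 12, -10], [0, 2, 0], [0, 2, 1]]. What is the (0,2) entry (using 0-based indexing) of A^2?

-70

Characteristic polynomial: λ^3 - 9λ^2 + 20λ - 12 = (λ - 6)(λ - 2)(λ - 1), so the eigenvalues are 1, 2, 6.
λ=6: eigenvector (1, 0, 0).
λ=1: eigenvector (2, 0, 1).
λ=2: eigenvector (2, 1, 2).
P = [[1, 2, 2], [0, 0, 1], [0, 1, 2]], D = diag(6, 1, 2), P⁻¹ = [[1, 2, -2], [0, -2, 1], [0, 1, 0]].
A² = P·diag(36, 1, 4)·P⁻¹ = [[36, 76, -70], [0, 4, 0], [0, 6, 1]].
The requested entry is -70.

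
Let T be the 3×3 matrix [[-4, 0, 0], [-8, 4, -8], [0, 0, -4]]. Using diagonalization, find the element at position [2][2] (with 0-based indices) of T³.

-64

Characteristic polynomial: r^3 + 4r^2 - 16r - 64 = (r - 4)(r + 4)^2, so the eigenvalues are -4, -4, 4.
r=-4: eigenvector (1, 1, 0).
r=-4: eigenvector (0, 1, 1).
r=4: eigenvector (0, 1, 0).
P = [[1, 0, 0], [1, 1, 1], [0, 1, 0]], D = diag(-4, -4, 4), P⁻¹ = [[1, 0, 0], [0, 0, 1], [-1, 1, -1]].
T³ = P·diag(-64, -64, 64)·P⁻¹ = [[-64, 0, 0], [-128, 64, -128], [0, 0, -64]].
The requested entry is -64.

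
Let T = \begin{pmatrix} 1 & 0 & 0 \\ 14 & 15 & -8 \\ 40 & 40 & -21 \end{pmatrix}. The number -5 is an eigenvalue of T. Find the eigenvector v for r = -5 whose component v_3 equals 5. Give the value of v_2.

T + 5I = [[6, 0, 0], [14, 20, -8], [40, 40, -16]].
Solving (T + 5I)v = 0 gives the eigenspace spanned by (0, 2, 5).
With v_3 = 5, v = (0, 2, 5), so v_2 = 2.

2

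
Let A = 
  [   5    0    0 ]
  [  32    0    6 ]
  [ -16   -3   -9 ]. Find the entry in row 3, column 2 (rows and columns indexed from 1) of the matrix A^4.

Characteristic polynomial: s^3 + 4s^2 - 27s - 90 = (s - 5)(s + 3)(s + 6), so the eigenvalues are -6, -3, 5.
s=5: eigenvector (1, 4, -2).
s=-6: eigenvector (0, -1, 1).
s=-3: eigenvector (0, 2, -1).
P = [[1, 0, 0], [4, -1, 2], [-2, 1, -1]], D = diag(5, -6, -3), P⁻¹ = [[1, 0, 0], [0, 1, 2], [-2, 1, 1]].
A⁴ = P·diag(625, 1296, 81)·P⁻¹ = [[625, 0, 0], [2176, -1134, -2430], [-1088, 1215, 2511]].
The requested entry is 1215.

1215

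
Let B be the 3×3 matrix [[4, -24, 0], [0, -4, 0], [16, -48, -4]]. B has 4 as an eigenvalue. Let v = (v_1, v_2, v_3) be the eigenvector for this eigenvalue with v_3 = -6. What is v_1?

B − 4I = [[0, -24, 0], [0, -8, 0], [16, -48, -8]].
Solving (B − 4I)v = 0 gives the eigenspace spanned by (-3, 0, -6).
With v_3 = -6, v = (-3, 0, -6), so v_1 = -3.

-3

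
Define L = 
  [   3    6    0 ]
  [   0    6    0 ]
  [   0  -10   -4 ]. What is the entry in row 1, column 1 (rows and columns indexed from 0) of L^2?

36

Characteristic polynomial: r^3 - 5r^2 - 18r + 72 = (r - 6)(r - 3)(r + 4), so the eigenvalues are -4, 3, 6.
r=3: eigenvector (1, 0, 0).
r=6: eigenvector (2, 1, -1).
r=-4: eigenvector (0, 0, 1).
P = [[1, 2, 0], [0, 1, 0], [0, -1, 1]], D = diag(3, 6, -4), P⁻¹ = [[1, -2, 0], [0, 1, 0], [0, 1, 1]].
L² = P·diag(9, 36, 16)·P⁻¹ = [[9, 54, 0], [0, 36, 0], [0, -20, 16]].
The requested entry is 36.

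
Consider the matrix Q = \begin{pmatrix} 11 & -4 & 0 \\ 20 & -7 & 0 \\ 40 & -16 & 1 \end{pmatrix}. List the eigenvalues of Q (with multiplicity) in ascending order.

Characteristic polynomial: p(λ) = λ^3 - 5λ^2 + 7λ - 3 = (λ - 3)(λ - 1)^2.
Roots (with multiplicity): 1, 1, 3.

1, 1, 3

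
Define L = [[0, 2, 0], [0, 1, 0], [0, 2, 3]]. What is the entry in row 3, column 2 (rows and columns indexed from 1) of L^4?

Characteristic polynomial: s^3 - 4s^2 + 3s = s(s - 3)(s - 1), so the eigenvalues are 0, 1, 3.
s=0: eigenvector (1, 0, 0).
s=3: eigenvector (0, 0, 1).
s=1: eigenvector (-2, -1, 1).
P = [[1, 0, -2], [0, 0, -1], [0, 1, 1]], D = diag(0, 3, 1), P⁻¹ = [[1, -2, 0], [0, 1, 1], [0, -1, 0]].
L⁴ = P·diag(0, 81, 1)·P⁻¹ = [[0, 2, 0], [0, 1, 0], [0, 80, 81]].
The requested entry is 80.

80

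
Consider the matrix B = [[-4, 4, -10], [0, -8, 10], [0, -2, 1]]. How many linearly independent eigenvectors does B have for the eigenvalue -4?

B + 4I = [[0, 4, -10], [0, -4, 10], [0, -2, 5]].
This matrix has rank 1, so its null space has dimension 3 − 1 = 2.

2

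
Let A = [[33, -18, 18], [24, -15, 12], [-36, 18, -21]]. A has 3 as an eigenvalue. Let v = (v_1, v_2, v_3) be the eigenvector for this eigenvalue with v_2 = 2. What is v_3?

A − 3I = [[30, -18, 18], [24, -18, 12], [-36, 18, -24]].
Solving (A − 3I)v = 0 gives the eigenspace spanned by (3, 2, -3).
With v_2 = 2, v = (3, 2, -3), so v_3 = -3.

-3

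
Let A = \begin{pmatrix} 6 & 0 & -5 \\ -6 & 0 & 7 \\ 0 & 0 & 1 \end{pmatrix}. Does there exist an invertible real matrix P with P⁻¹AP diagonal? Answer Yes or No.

Yes

Characteristic polynomial: p(s) = s^3 - 7s^2 + 6s = s(s - 6)(s - 1).
All 3 eigenvalues are distinct, so A is diagonalizable.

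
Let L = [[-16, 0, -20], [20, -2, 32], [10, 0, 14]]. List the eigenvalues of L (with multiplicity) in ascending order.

-6, -2, 4

Characteristic polynomial: p(μ) = μ^3 + 4μ^2 - 20μ - 48 = (μ - 4)(μ + 2)(μ + 6).
Roots (with multiplicity): -6, -2, 4.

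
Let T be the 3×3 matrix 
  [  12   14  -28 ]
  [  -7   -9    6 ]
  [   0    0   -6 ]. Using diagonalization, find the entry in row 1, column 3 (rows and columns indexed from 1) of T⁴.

Characteristic polynomial: μ^3 + 3μ^2 - 28μ - 60 = (μ - 5)(μ + 2)(μ + 6), so the eigenvalues are -6, -2, 5.
μ=-6: eigenvector (0, 2, 1).
μ=5: eigenvector (-2, 1, 0).
μ=-2: eigenvector (-1, 1, 0).
P = [[0, -2, -1], [2, 1, 1], [1, 0, 0]], D = diag(-6, 5, -2), P⁻¹ = [[0, 0, 1], [-1, -1, 2], [1, 2, -4]].
T⁴ = P·diag(1296, 625, 16)·P⁻¹ = [[1234, 1218, -2436], [-609, -593, 3778], [0, 0, 1296]].
The requested entry is -2436.

-2436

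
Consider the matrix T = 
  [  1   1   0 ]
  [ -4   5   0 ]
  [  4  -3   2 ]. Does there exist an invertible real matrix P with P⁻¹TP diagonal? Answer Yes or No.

Characteristic polynomial: p(r) = r^3 - 8r^2 + 21r - 18 = (r - 3)^2(r - 2).
r = 3 has algebraic multiplicity 2; rank(T − 3I) = 2, so geometric multiplicity = 1.
Geometric multiplicity < algebraic multiplicity, so T is not diagonalizable.

No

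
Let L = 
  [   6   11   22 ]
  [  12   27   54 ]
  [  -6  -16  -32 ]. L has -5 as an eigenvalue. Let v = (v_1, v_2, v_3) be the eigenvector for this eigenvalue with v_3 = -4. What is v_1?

L + 5I = [[11, 11, 22], [12, 32, 54], [-6, -16, -27]].
Solving (L + 5I)v = 0 gives the eigenspace spanned by (2, 6, -4).
With v_3 = -4, v = (2, 6, -4), so v_1 = 2.

2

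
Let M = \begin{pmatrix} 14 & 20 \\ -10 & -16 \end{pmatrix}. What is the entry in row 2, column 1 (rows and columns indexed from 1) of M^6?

Characteristic polynomial: μ^2 + 2μ - 24 = (μ - 4)(μ + 6), so the eigenvalues are -6, 4.
μ=4: eigenvector (2, -1).
μ=-6: eigenvector (-1, 1).
P = [[2, -1], [-1, 1]], D = diag(4, -6), P⁻¹ = [[1, 1], [1, 2]].
M⁶ = P·diag(4096, 46656)·P⁻¹ = [[-38464, -85120], [42560, 89216]].
The requested entry is 42560.

42560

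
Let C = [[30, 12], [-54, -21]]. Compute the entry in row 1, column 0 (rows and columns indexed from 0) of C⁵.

Characteristic polynomial: t^2 - 9t + 18 = (t - 6)(t - 3), so the eigenvalues are 3, 6.
t=3: eigenvector (4, -9).
t=6: eigenvector (1, -2).
P = [[4, 1], [-9, -2]], D = diag(3, 6), P⁻¹ = [[-2, -1], [9, 4]].
C⁵ = P·diag(243, 7776)·P⁻¹ = [[68040, 30132], [-135594, -60021]].
The requested entry is -135594.

-135594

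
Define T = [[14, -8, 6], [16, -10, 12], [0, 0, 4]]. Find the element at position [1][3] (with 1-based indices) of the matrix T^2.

12

Characteristic polynomial: s^3 - 8s^2 + 4s + 48 = (s - 6)(s - 4)(s + 2), so the eigenvalues are -2, 4, 6.
s=-2: eigenvector (1, 2, 0).
s=6: eigenvector (-1, -1, 0).
s=4: eigenvector (1, 2, 1).
P = [[1, -1, 1], [2, -1, 2], [0, 0, 1]], D = diag(-2, 6, 4), P⁻¹ = [[-1, 1, -1], [-2, 1, 0], [0, 0, 1]].
T² = P·diag(4, 36, 16)·P⁻¹ = [[68, -32, 12], [64, -28, 24], [0, 0, 16]].
The requested entry is 12.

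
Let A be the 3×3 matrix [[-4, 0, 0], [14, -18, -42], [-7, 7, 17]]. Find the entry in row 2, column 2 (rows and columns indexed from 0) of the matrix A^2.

-5

Characteristic polynomial: r^3 + 5r^2 - 8r - 48 = (r - 3)(r + 4)^2, so the eigenvalues are -4, -4, 3.
r=-4: eigenvector (1, -2, 1).
r=-4: eigenvector (0, 3, -1).
r=3: eigenvector (0, -2, 1).
P = [[1, 0, 0], [-2, 3, -2], [1, -1, 1]], D = diag(-4, -4, 3), P⁻¹ = [[1, 0, 0], [0, 1, 2], [-1, 1, 3]].
A² = P·diag(16, 16, 9)·P⁻¹ = [[16, 0, 0], [-14, 30, 42], [7, -7, -5]].
The requested entry is -5.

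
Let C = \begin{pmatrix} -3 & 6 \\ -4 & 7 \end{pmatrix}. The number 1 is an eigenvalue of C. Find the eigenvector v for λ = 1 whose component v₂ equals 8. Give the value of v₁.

C − 1I = [[-4, 6], [-4, 6]].
Solving (C − 1I)v = 0 gives the eigenspace spanned by (12, 8).
With v₂ = 8, v = (12, 8), so v₁ = 12.

12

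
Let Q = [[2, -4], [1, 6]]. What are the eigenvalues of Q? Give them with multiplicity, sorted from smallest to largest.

4, 4

Characteristic polynomial: p(μ) = μ^2 - 8μ + 16 = (μ - 4)^2.
Roots (with multiplicity): 4, 4.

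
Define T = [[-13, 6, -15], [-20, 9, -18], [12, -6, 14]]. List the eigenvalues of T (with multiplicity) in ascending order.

-1, 5, 6

Characteristic polynomial: p(μ) = μ^3 - 10μ^2 + 19μ + 30 = (μ - 6)(μ - 5)(μ + 1).
Roots (with multiplicity): -1, 5, 6.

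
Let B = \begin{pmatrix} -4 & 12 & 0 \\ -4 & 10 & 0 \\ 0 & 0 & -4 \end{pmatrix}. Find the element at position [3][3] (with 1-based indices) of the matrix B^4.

Characteristic polynomial: r^3 - 2r^2 - 16r + 32 = (r - 4)(r - 2)(r + 4), so the eigenvalues are -4, 2, 4.
r=4: eigenvector (-3, -2, 0).
r=2: eigenvector (2, 1, 0).
r=-4: eigenvector (0, 0, 1).
P = [[-3, 2, 0], [-2, 1, 0], [0, 0, 1]], D = diag(4, 2, -4), P⁻¹ = [[1, -2, 0], [2, -3, 0], [0, 0, 1]].
B⁴ = P·diag(256, 16, 256)·P⁻¹ = [[-704, 1440, 0], [-480, 976, 0], [0, 0, 256]].
The requested entry is 256.

256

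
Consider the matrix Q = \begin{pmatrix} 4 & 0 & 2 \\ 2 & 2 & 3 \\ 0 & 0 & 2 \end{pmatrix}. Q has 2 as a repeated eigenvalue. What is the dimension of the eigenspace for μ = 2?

Q − 2I = [[2, 0, 2], [2, 0, 3], [0, 0, 0]].
This matrix has rank 2, so its null space has dimension 3 − 2 = 1.

1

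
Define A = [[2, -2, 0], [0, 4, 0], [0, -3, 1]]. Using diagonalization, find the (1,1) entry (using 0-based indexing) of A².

Characteristic polynomial: μ^3 - 7μ^2 + 14μ - 8 = (μ - 4)(μ - 2)(μ - 1), so the eigenvalues are 1, 2, 4.
μ=2: eigenvector (1, 0, 0).
μ=4: eigenvector (-1, 1, -1).
μ=1: eigenvector (0, 0, 1).
P = [[1, -1, 0], [0, 1, 0], [0, -1, 1]], D = diag(2, 4, 1), P⁻¹ = [[1, 1, 0], [0, 1, 0], [0, 1, 1]].
A² = P·diag(4, 16, 1)·P⁻¹ = [[4, -12, 0], [0, 16, 0], [0, -15, 1]].
The requested entry is 16.

16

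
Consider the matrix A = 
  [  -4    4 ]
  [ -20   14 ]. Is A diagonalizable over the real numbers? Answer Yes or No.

Characteristic polynomial: p(r) = r^2 - 10r + 24 = (r - 6)(r - 4).
All 2 eigenvalues are distinct, so A is diagonalizable.

Yes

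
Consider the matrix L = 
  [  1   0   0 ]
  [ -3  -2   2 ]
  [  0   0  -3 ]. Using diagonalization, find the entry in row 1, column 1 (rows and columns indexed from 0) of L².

4

Characteristic polynomial: r^3 + 4r^2 + r - 6 = (r - 1)(r + 2)(r + 3), so the eigenvalues are -3, -2, 1.
r=1: eigenvector (1, -1, 0).
r=-3: eigenvector (0, -2, 1).
r=-2: eigenvector (0, 1, 0).
P = [[1, 0, 0], [-1, -2, 1], [0, 1, 0]], D = diag(1, -3, -2), P⁻¹ = [[1, 0, 0], [0, 0, 1], [1, 1, 2]].
L² = P·diag(1, 9, 4)·P⁻¹ = [[1, 0, 0], [3, 4, -10], [0, 0, 9]].
The requested entry is 4.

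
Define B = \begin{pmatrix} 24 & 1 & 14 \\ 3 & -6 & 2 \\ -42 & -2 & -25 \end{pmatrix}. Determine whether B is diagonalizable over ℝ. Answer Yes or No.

No

Characteristic polynomial: p(r) = r^3 + 7r^2 - 5r - 75 = (r - 3)(r + 5)^2.
r = -5 has algebraic multiplicity 2; rank(B + 5I) = 2, so geometric multiplicity = 1.
Geometric multiplicity < algebraic multiplicity, so B is not diagonalizable.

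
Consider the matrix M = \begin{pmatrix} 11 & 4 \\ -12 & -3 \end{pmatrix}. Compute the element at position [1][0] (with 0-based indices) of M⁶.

-89376

Characteristic polynomial: t^2 - 8t + 15 = (t - 5)(t - 3), so the eigenvalues are 3, 5.
t=3: eigenvector (1, -2).
t=5: eigenvector (-2, 3).
P = [[1, -2], [-2, 3]], D = diag(3, 5), P⁻¹ = [[-3, -2], [-2, -1]].
M⁶ = P·diag(729, 15625)·P⁻¹ = [[60313, 29792], [-89376, -43959]].
The requested entry is -89376.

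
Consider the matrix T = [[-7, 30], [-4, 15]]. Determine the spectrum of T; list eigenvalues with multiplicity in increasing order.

Characteristic polynomial: p(s) = s^2 - 8s + 15 = (s - 5)(s - 3).
Roots (with multiplicity): 3, 5.

3, 5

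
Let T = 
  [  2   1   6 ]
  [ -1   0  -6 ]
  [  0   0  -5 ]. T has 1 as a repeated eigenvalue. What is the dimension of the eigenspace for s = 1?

T − 1I = [[1, 1, 6], [-1, -1, -6], [0, 0, -6]].
This matrix has rank 2, so its null space has dimension 3 − 2 = 1.

1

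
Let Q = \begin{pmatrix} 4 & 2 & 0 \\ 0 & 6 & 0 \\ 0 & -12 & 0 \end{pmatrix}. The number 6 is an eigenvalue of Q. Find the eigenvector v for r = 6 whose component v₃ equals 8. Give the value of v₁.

-4

Q − 6I = [[-2, 2, 0], [0, 0, 0], [0, -12, -6]].
Solving (Q − 6I)v = 0 gives the eigenspace spanned by (-4, -4, 8).
With v₃ = 8, v = (-4, -4, 8), so v₁ = -4.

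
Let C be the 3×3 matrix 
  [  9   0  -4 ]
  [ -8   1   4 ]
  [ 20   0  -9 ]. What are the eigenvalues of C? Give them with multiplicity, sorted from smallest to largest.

-1, 1, 1

Characteristic polynomial: p(t) = t^3 - t^2 - t + 1 = (t - 1)^2(t + 1).
Roots (with multiplicity): -1, 1, 1.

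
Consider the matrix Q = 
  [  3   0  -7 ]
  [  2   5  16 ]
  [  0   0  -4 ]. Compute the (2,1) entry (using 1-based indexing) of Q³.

Characteristic polynomial: s^3 - 4s^2 - 17s + 60 = (s - 5)(s - 3)(s + 4), so the eigenvalues are -4, 3, 5.
s=3: eigenvector (1, -1, 0).
s=-4: eigenvector (1, -2, 1).
s=5: eigenvector (0, 1, 0).
P = [[1, 1, 0], [-1, -2, 1], [0, 1, 0]], D = diag(3, -4, 5), P⁻¹ = [[1, 0, -1], [0, 0, 1], [1, 1, 1]].
Q³ = P·diag(27, -64, 125)·P⁻¹ = [[27, 0, -91], [98, 125, 280], [0, 0, -64]].
The requested entry is 98.

98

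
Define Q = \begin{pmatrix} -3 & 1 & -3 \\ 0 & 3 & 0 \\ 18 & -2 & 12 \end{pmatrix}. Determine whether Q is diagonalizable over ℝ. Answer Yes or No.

No

Characteristic polynomial: p(r) = r^3 - 12r^2 + 45r - 54 = (r - 6)(r - 3)^2.
r = 3 has algebraic multiplicity 2; rank(Q − 3I) = 2, so geometric multiplicity = 1.
Geometric multiplicity < algebraic multiplicity, so Q is not diagonalizable.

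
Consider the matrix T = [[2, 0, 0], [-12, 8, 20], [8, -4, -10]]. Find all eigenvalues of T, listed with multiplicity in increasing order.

-2, 0, 2

Characteristic polynomial: p(μ) = μ^3 - 4μ = μ(μ - 2)(μ + 2).
Roots (with multiplicity): -2, 0, 2.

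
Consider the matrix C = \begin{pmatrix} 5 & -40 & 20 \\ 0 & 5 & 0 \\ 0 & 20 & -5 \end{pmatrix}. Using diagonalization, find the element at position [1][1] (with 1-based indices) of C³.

125

Characteristic polynomial: t^3 - 5t^2 - 25t + 125 = (t - 5)^2(t + 5), so the eigenvalues are -5, 5, 5.
t=-5: eigenvector (-2, 0, 1).
t=5: eigenvector (0, 1, 2).
t=5: eigenvector (1, 0, 0).
P = [[-2, 0, 1], [0, 1, 0], [1, 2, 0]], D = diag(-5, 5, 5), P⁻¹ = [[0, -2, 1], [0, 1, 0], [1, -4, 2]].
C³ = P·diag(-125, 125, 125)·P⁻¹ = [[125, -1000, 500], [0, 125, 0], [0, 500, -125]].
The requested entry is 125.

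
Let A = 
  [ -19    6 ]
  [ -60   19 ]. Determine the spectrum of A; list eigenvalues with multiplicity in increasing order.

-1, 1

Characteristic polynomial: p(λ) = λ^2 - 1 = (λ - 1)(λ + 1).
Roots (with multiplicity): -1, 1.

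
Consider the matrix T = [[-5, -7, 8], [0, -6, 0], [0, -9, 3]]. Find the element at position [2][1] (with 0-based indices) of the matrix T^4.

1215

Characteristic polynomial: λ^3 + 8λ^2 - 3λ - 90 = (λ - 3)(λ + 5)(λ + 6), so the eigenvalues are -6, -5, 3.
λ=-5: eigenvector (1, 0, 0).
λ=-6: eigenvector (-1, 1, 1).
λ=3: eigenvector (1, 0, 1).
P = [[1, -1, 1], [0, 1, 0], [0, 1, 1]], D = diag(-5, -6, 3), P⁻¹ = [[1, 2, -1], [0, 1, 0], [0, -1, 1]].
T⁴ = P·diag(625, 1296, 81)·P⁻¹ = [[625, -127, -544], [0, 1296, 0], [0, 1215, 81]].
The requested entry is 1215.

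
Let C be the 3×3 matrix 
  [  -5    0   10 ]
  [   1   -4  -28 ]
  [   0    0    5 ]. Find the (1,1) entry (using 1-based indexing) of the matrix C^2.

25

Characteristic polynomial: μ^3 + 4μ^2 - 25μ - 100 = (μ - 5)(μ + 4)(μ + 5), so the eigenvalues are -5, -4, 5.
μ=-5: eigenvector (1, -1, 0).
μ=-4: eigenvector (0, 1, 0).
μ=5: eigenvector (1, -3, 1).
P = [[1, 0, 1], [-1, 1, -3], [0, 0, 1]], D = diag(-5, -4, 5), P⁻¹ = [[1, 0, -1], [1, 1, 2], [0, 0, 1]].
C² = P·diag(25, 16, 25)·P⁻¹ = [[25, 0, 0], [-9, 16, -18], [0, 0, 25]].
The requested entry is 25.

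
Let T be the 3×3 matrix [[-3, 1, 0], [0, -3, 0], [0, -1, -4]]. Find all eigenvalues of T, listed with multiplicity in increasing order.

-4, -3, -3

Characteristic polynomial: p(s) = s^3 + 10s^2 + 33s + 36 = (s + 3)^2(s + 4).
Roots (with multiplicity): -4, -3, -3.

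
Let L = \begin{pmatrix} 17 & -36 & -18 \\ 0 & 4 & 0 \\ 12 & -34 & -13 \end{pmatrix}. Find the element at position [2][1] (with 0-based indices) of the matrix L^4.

Characteristic polynomial: t^3 - 8t^2 + 11t + 20 = (t - 5)(t - 4)(t + 1), so the eigenvalues are -1, 4, 5.
t=4: eigenvector (0, 1, -2).
t=5: eigenvector (3, 0, 2).
t=-1: eigenvector (1, 0, 1).
P = [[0, 3, 1], [1, 0, 0], [-2, 2, 1]], D = diag(4, 5, -1), P⁻¹ = [[0, 1, 0], [1, -2, -1], [-2, 6, 3]].
L⁴ = P·diag(256, 625, 1)·P⁻¹ = [[1873, -3744, -1872], [0, 256, 0], [1248, -3006, -1247]].
The requested entry is -3006.

-3006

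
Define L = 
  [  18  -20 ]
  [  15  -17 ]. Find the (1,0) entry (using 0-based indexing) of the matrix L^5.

Characteristic polynomial: μ^2 - μ - 6 = (μ - 3)(μ + 2), so the eigenvalues are -2, 3.
μ=-2: eigenvector (1, 1).
μ=3: eigenvector (4, 3).
P = [[1, 4], [1, 3]], D = diag(-2, 3), P⁻¹ = [[-3, 4], [1, -1]].
L⁵ = P·diag(-32, 243)·P⁻¹ = [[1068, -1100], [825, -857]].
The requested entry is 825.

825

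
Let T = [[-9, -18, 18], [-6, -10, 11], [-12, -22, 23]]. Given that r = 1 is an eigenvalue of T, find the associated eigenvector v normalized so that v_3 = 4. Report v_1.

T − 1I = [[-10, -18, 18], [-6, -11, 11], [-12, -22, 22]].
Solving (T − 1I)v = 0 gives the eigenspace spanned by (0, 4, 4).
With v_3 = 4, v = (0, 4, 4), so v_1 = 0.

0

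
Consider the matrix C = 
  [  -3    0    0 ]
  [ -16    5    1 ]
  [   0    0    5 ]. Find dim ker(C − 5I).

1

C − 5I = [[-8, 0, 0], [-16, 0, 1], [0, 0, 0]].
This matrix has rank 2, so its null space has dimension 3 − 2 = 1.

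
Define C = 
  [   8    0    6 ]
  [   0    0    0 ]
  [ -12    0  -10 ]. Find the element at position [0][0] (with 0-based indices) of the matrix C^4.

Characteristic polynomial: λ^3 + 2λ^2 - 8λ = λ(λ - 2)(λ + 4), so the eigenvalues are -4, 0, 2.
λ=-4: eigenvector (-1, 0, 2).
λ=0: eigenvector (0, 1, 0).
λ=2: eigenvector (-1, 0, 1).
P = [[-1, 0, -1], [0, 1, 0], [2, 0, 1]], D = diag(-4, 0, 2), P⁻¹ = [[1, 0, 1], [0, 1, 0], [-2, 0, -1]].
C⁴ = P·diag(256, 0, 16)·P⁻¹ = [[-224, 0, -240], [0, 0, 0], [480, 0, 496]].
The requested entry is -224.

-224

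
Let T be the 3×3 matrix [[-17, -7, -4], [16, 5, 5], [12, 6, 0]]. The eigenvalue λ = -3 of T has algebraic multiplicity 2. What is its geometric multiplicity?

1

T + 3I = [[-14, -7, -4], [16, 8, 5], [12, 6, 3]].
This matrix has rank 2, so its null space has dimension 3 − 2 = 1.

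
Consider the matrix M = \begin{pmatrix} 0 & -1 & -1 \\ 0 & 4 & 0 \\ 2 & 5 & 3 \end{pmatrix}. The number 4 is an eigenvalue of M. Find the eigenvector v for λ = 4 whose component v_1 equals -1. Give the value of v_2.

1

M − 4I = [[-4, -1, -1], [0, 0, 0], [2, 5, -1]].
Solving (M − 4I)v = 0 gives the eigenspace spanned by (-1, 1, 3).
With v_1 = -1, v = (-1, 1, 3), so v_2 = 1.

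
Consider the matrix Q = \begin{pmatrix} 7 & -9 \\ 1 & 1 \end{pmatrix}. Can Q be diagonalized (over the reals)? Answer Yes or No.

No

Characteristic polynomial: p(t) = t^2 - 8t + 16 = (t - 4)^2.
t = 4 has algebraic multiplicity 2; rank(Q − 4I) = 1, so geometric multiplicity = 1.
Geometric multiplicity < algebraic multiplicity, so Q is not diagonalizable.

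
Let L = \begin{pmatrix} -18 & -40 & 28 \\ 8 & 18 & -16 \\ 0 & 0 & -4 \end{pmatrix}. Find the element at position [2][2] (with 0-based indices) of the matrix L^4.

256

Characteristic polynomial: λ^3 + 4λ^2 - 4λ - 16 = (λ - 2)(λ + 2)(λ + 4), so the eigenvalues are -4, -2, 2.
λ=-4: eigenvector (2, 0, 1).
λ=2: eigenvector (-2, 1, 0).
λ=-2: eigenvector (5, -2, 0).
P = [[2, -2, 5], [0, 1, -2], [1, 0, 0]], D = diag(-4, 2, -2), P⁻¹ = [[0, 0, 1], [2, 5, -4], [1, 2, -2]].
L⁴ = P·diag(256, 16, 16)·P⁻¹ = [[16, 0, 480], [0, 16, 0], [0, 0, 256]].
The requested entry is 256.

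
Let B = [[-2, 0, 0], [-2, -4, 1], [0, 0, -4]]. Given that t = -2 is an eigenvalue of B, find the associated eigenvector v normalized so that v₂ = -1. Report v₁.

1

B + 2I = [[0, 0, 0], [-2, -2, 1], [0, 0, -2]].
Solving (B + 2I)v = 0 gives the eigenspace spanned by (1, -1, 0).
With v₂ = -1, v = (1, -1, 0), so v₁ = 1.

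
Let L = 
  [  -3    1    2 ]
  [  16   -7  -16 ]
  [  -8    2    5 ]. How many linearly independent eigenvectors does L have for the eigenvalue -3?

L + 3I = [[0, 1, 2], [16, -4, -16], [-8, 2, 8]].
This matrix has rank 2, so its null space has dimension 3 − 2 = 1.

1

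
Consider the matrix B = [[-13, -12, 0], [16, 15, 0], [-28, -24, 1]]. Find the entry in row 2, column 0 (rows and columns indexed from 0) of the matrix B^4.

Characteristic polynomial: λ^3 - 3λ^2 - λ + 3 = (λ - 3)(λ - 1)(λ + 1), so the eigenvalues are -1, 1, 3.
λ=3: eigenvector (-3, 4, -6).
λ=-1: eigenvector (1, -1, 2).
λ=1: eigenvector (0, 0, 1).
P = [[-3, 1, 0], [4, -1, 0], [-6, 2, 1]], D = diag(3, -1, 1), P⁻¹ = [[1, 1, 0], [4, 3, 0], [-2, 0, 1]].
B⁴ = P·diag(81, 1, 1)·P⁻¹ = [[-239, -240, 0], [320, 321, 0], [-480, -480, 1]].
The requested entry is -480.

-480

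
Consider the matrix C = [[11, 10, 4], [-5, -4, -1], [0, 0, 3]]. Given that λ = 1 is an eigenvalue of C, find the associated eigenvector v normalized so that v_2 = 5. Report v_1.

-5

C − 1I = [[10, 10, 4], [-5, -5, -1], [0, 0, 2]].
Solving (C − 1I)v = 0 gives the eigenspace spanned by (-5, 5, 0).
With v_2 = 5, v = (-5, 5, 0), so v_1 = -5.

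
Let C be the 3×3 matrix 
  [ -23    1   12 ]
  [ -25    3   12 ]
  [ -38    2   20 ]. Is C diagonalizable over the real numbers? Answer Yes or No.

No

Characteristic polynomial: p(t) = t^3 - 12t + 16 = (t - 2)^2(t + 4).
t = 2 has algebraic multiplicity 2; rank(C − 2I) = 2, so geometric multiplicity = 1.
Geometric multiplicity < algebraic multiplicity, so C is not diagonalizable.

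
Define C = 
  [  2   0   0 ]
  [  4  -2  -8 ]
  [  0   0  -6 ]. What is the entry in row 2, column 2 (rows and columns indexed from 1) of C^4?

Characteristic polynomial: t^3 + 6t^2 - 4t - 24 = (t - 2)(t + 2)(t + 6), so the eigenvalues are -6, -2, 2.
t=2: eigenvector (1, 1, 0).
t=-6: eigenvector (0, 2, 1).
t=-2: eigenvector (0, 1, 0).
P = [[1, 0, 0], [1, 2, 1], [0, 1, 0]], D = diag(2, -6, -2), P⁻¹ = [[1, 0, 0], [0, 0, 1], [-1, 1, -2]].
C⁴ = P·diag(16, 1296, 16)·P⁻¹ = [[16, 0, 0], [0, 16, 2560], [0, 0, 1296]].
The requested entry is 16.

16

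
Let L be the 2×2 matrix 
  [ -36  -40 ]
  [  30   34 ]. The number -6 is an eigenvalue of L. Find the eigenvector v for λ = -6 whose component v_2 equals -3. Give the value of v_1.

L + 6I = [[-30, -40], [30, 40]].
Solving (L + 6I)v = 0 gives the eigenspace spanned by (4, -3).
With v_2 = -3, v = (4, -3), so v_1 = 4.

4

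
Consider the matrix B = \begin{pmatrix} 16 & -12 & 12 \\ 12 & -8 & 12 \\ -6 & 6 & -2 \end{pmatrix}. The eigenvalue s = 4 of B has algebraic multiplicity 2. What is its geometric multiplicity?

B − 4I = [[12, -12, 12], [12, -12, 12], [-6, 6, -6]].
This matrix has rank 1, so its null space has dimension 3 − 1 = 2.

2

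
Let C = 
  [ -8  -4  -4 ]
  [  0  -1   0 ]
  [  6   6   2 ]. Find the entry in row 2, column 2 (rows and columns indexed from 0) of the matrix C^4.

Characteristic polynomial: λ^3 + 7λ^2 + 14λ + 8 = (λ + 1)(λ + 2)(λ + 4), so the eigenvalues are -4, -2, -1.
λ=-2: eigenvector (-2, 0, 3).
λ=-1: eigenvector (-4, 1, 6).
λ=-4: eigenvector (1, 0, -1).
P = [[-2, -4, 1], [0, 1, 0], [3, 6, -1]], D = diag(-2, -1, -4), P⁻¹ = [[1, -2, 1], [0, 1, 0], [3, 0, 2]].
C⁴ = P·diag(16, 1, 256)·P⁻¹ = [[736, 60, 480], [0, 1, 0], [-720, -90, -464]].
The requested entry is -464.

-464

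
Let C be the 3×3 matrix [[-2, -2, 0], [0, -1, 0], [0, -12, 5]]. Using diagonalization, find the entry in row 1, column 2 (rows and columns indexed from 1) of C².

6

Characteristic polynomial: λ^3 - 2λ^2 - 13λ - 10 = (λ - 5)(λ + 1)(λ + 2), so the eigenvalues are -2, -1, 5.
λ=-2: eigenvector (1, 0, 0).
λ=-1: eigenvector (-2, 1, 2).
λ=5: eigenvector (0, 0, 1).
P = [[1, -2, 0], [0, 1, 0], [0, 2, 1]], D = diag(-2, -1, 5), P⁻¹ = [[1, 2, 0], [0, 1, 0], [0, -2, 1]].
C² = P·diag(4, 1, 25)·P⁻¹ = [[4, 6, 0], [0, 1, 0], [0, -48, 25]].
The requested entry is 6.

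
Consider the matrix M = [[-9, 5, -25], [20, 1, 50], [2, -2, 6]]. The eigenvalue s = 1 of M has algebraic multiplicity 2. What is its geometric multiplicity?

M − 1I = [[-10, 5, -25], [20, 0, 50], [2, -2, 5]].
This matrix has rank 2, so its null space has dimension 3 − 2 = 1.

1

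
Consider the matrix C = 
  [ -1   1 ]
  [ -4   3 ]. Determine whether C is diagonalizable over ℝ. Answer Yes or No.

No

Characteristic polynomial: p(λ) = λ^2 - 2λ + 1 = (λ - 1)^2.
λ = 1 has algebraic multiplicity 2; rank(C − 1I) = 1, so geometric multiplicity = 1.
Geometric multiplicity < algebraic multiplicity, so C is not diagonalizable.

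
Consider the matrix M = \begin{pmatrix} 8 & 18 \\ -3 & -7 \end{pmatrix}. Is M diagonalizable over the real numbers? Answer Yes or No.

Yes

Characteristic polynomial: p(r) = r^2 - r - 2 = (r - 2)(r + 1).
All 2 eigenvalues are distinct, so M is diagonalizable.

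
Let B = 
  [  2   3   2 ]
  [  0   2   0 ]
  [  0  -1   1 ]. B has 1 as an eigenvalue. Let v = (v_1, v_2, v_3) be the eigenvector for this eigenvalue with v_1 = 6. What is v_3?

B − 1I = [[1, 3, 2], [0, 1, 0], [0, -1, 0]].
Solving (B − 1I)v = 0 gives the eigenspace spanned by (6, 0, -3).
With v_1 = 6, v = (6, 0, -3), so v_3 = -3.

-3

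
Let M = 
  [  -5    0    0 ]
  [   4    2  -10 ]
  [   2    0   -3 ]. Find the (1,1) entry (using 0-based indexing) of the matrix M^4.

16

Characteristic polynomial: s^3 + 6s^2 - s - 30 = (s - 2)(s + 3)(s + 5), so the eigenvalues are -5, -3, 2.
s=2: eigenvector (0, 1, 0).
s=-5: eigenvector (1, -2, -1).
s=-3: eigenvector (0, 2, 1).
P = [[0, 1, 0], [1, -2, 2], [0, -1, 1]], D = diag(2, -5, -3), P⁻¹ = [[0, 1, -2], [1, 0, 0], [1, 0, 1]].
M⁴ = P·diag(16, 625, 81)·P⁻¹ = [[625, 0, 0], [-1088, 16, 130], [-544, 0, 81]].
The requested entry is 16.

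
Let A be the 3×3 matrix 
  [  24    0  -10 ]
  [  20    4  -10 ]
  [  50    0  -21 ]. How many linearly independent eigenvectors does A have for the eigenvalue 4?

2

A − 4I = [[20, 0, -10], [20, 0, -10], [50, 0, -25]].
This matrix has rank 1, so its null space has dimension 3 − 1 = 2.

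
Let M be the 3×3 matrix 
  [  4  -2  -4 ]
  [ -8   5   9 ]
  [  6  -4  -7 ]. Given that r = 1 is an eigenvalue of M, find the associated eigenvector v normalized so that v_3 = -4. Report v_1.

-2

M − 1I = [[3, -2, -4], [-8, 4, 9], [6, -4, -8]].
Solving (M − 1I)v = 0 gives the eigenspace spanned by (-2, 5, -4).
With v_3 = -4, v = (-2, 5, -4), so v_1 = -2.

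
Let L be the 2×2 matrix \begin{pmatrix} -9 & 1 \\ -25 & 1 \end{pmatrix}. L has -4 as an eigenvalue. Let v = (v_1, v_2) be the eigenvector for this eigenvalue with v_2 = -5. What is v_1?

-1

L + 4I = [[-5, 1], [-25, 5]].
Solving (L + 4I)v = 0 gives the eigenspace spanned by (-1, -5).
With v_2 = -5, v = (-1, -5), so v_1 = -1.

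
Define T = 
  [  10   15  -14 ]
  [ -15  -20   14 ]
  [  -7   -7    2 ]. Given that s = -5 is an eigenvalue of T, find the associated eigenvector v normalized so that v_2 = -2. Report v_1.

2

T + 5I = [[15, 15, -14], [-15, -15, 14], [-7, -7, 7]].
Solving (T + 5I)v = 0 gives the eigenspace spanned by (2, -2, 0).
With v_2 = -2, v = (2, -2, 0), so v_1 = 2.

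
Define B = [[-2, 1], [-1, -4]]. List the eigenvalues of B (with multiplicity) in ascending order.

-3, -3

Characteristic polynomial: p(λ) = λ^2 + 6λ + 9 = (λ + 3)^2.
Roots (with multiplicity): -3, -3.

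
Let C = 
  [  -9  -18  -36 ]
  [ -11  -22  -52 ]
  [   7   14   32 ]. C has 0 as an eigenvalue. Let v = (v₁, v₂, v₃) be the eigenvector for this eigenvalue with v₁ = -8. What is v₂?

4

C = [[-9, -18, -36], [-11, -22, -52], [7, 14, 32]].
Solving (C)v = 0 gives the eigenspace spanned by (-8, 4, 0).
With v₁ = -8, v = (-8, 4, 0), so v₂ = 4.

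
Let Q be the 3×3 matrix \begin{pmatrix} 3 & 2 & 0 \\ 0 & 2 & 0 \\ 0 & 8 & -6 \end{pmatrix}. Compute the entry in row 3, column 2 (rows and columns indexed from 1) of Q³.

224

Characteristic polynomial: t^3 + t^2 - 24t + 36 = (t - 3)(t - 2)(t + 6), so the eigenvalues are -6, 2, 3.
t=3: eigenvector (1, 0, 0).
t=2: eigenvector (-2, 1, 1).
t=-6: eigenvector (0, 0, 1).
P = [[1, -2, 0], [0, 1, 0], [0, 1, 1]], D = diag(3, 2, -6), P⁻¹ = [[1, 2, 0], [0, 1, 0], [0, -1, 1]].
Q³ = P·diag(27, 8, -216)·P⁻¹ = [[27, 38, 0], [0, 8, 0], [0, 224, -216]].
The requested entry is 224.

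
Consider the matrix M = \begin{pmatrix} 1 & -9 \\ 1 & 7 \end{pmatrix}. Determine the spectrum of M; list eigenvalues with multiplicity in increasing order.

4, 4

Characteristic polynomial: p(r) = r^2 - 8r + 16 = (r - 4)^2.
Roots (with multiplicity): 4, 4.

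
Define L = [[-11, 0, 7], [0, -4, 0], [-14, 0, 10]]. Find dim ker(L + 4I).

2

L + 4I = [[-7, 0, 7], [0, 0, 0], [-14, 0, 14]].
This matrix has rank 1, so its null space has dimension 3 − 1 = 2.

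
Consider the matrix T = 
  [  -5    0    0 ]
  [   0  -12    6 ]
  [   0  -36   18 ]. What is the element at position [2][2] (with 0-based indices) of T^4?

3888

Characteristic polynomial: s^3 - s^2 - 30s = s(s - 6)(s + 5), so the eigenvalues are -5, 0, 6.
s=0: eigenvector (0, 1, 2).
s=-5: eigenvector (1, 0, 0).
s=6: eigenvector (0, 1, 3).
P = [[0, 1, 0], [1, 0, 1], [2, 0, 3]], D = diag(0, -5, 6), P⁻¹ = [[0, 3, -1], [1, 0, 0], [0, -2, 1]].
T⁴ = P·diag(0, 625, 1296)·P⁻¹ = [[625, 0, 0], [0, -2592, 1296], [0, -7776, 3888]].
The requested entry is 3888.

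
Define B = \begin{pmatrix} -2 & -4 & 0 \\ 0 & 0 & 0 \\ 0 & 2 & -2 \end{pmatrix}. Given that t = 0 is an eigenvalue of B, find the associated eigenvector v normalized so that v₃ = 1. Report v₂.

1

B = [[-2, -4, 0], [0, 0, 0], [0, 2, -2]].
Solving (B)v = 0 gives the eigenspace spanned by (-2, 1, 1).
With v₃ = 1, v = (-2, 1, 1), so v₂ = 1.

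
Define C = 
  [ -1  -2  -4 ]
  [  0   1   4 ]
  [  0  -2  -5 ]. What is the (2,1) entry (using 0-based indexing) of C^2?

8

Characteristic polynomial: μ^3 + 5μ^2 + 7μ + 3 = (μ + 1)^2(μ + 3), so the eigenvalues are -3, -1, -1.
μ=-1: eigenvector (0, 2, -1).
μ=-1: eigenvector (1, 0, 0).
μ=-3: eigenvector (1, -1, 1).
P = [[0, 1, 1], [2, 0, -1], [-1, 0, 1]], D = diag(-1, -1, -3), P⁻¹ = [[0, 1, 1], [1, -1, -2], [0, 1, 2]].
C² = P·diag(1, 1, 9)·P⁻¹ = [[1, 8, 16], [0, -7, -16], [0, 8, 17]].
The requested entry is 8.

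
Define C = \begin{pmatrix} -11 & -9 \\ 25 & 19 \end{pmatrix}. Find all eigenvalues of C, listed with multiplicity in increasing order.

Characteristic polynomial: p(μ) = μ^2 - 8μ + 16 = (μ - 4)^2.
Roots (with multiplicity): 4, 4.

4, 4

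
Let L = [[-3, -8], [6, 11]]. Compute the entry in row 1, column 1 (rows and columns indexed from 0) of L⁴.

2257

Characteristic polynomial: s^2 - 8s + 15 = (s - 5)(s - 3), so the eigenvalues are 3, 5.
s=3: eigenvector (4, -3).
s=5: eigenvector (-1, 1).
P = [[4, -1], [-3, 1]], D = diag(3, 5), P⁻¹ = [[1, 1], [3, 4]].
L⁴ = P·diag(81, 625)·P⁻¹ = [[-1551, -2176], [1632, 2257]].
The requested entry is 2257.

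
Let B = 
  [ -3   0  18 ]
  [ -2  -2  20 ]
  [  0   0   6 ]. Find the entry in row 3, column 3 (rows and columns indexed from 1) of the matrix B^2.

Characteristic polynomial: λ^3 - λ^2 - 24λ - 36 = (λ - 6)(λ + 2)(λ + 3), so the eigenvalues are -3, -2, 6.
λ=-3: eigenvector (1, 2, 0).
λ=6: eigenvector (2, 2, 1).
λ=-2: eigenvector (0, 1, 0).
P = [[1, 2, 0], [2, 2, 1], [0, 1, 0]], D = diag(-3, 6, -2), P⁻¹ = [[1, 0, -2], [0, 0, 1], [-2, 1, 2]].
B² = P·diag(9, 36, 4)·P⁻¹ = [[9, 0, 54], [10, 4, 44], [0, 0, 36]].
The requested entry is 36.

36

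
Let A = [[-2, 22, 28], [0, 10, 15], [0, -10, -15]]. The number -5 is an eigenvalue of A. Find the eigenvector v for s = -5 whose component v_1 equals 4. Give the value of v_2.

A + 5I = [[3, 22, 28], [0, 15, 15], [0, -10, -10]].
Solving (A + 5I)v = 0 gives the eigenspace spanned by (4, 2, -2).
With v_1 = 4, v = (4, 2, -2), so v_2 = 2.

2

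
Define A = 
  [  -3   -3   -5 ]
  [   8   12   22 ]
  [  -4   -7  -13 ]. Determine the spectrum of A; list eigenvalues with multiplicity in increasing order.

-2, -1, -1

Characteristic polynomial: p(r) = r^3 + 4r^2 + 5r + 2 = (r + 1)^2(r + 2).
Roots (with multiplicity): -2, -1, -1.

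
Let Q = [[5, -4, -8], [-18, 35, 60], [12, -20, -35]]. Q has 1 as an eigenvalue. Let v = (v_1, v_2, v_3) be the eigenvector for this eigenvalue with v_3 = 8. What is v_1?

Q − 1I = [[4, -4, -8], [-18, 34, 60], [12, -20, -36]].
Solving (Q − 1I)v = 0 gives the eigenspace spanned by (4, -12, 8).
With v_3 = 8, v = (4, -12, 8), so v_1 = 4.

4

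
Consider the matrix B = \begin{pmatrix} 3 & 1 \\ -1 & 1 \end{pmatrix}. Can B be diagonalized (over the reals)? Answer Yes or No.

No

Characteristic polynomial: p(r) = r^2 - 4r + 4 = (r - 2)^2.
r = 2 has algebraic multiplicity 2; rank(B − 2I) = 1, so geometric multiplicity = 1.
Geometric multiplicity < algebraic multiplicity, so B is not diagonalizable.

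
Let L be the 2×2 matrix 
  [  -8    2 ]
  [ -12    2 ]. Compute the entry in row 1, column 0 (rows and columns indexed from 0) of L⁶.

24192

Characteristic polynomial: t^2 + 6t + 8 = (t + 2)(t + 4), so the eigenvalues are -4, -2.
t=-2: eigenvector (1, 3).
t=-4: eigenvector (-1, -2).
P = [[1, -1], [3, -2]], D = diag(-2, -4), P⁻¹ = [[-2, 1], [-3, 1]].
L⁶ = P·diag(64, 4096)·P⁻¹ = [[12160, -4032], [24192, -8000]].
The requested entry is 24192.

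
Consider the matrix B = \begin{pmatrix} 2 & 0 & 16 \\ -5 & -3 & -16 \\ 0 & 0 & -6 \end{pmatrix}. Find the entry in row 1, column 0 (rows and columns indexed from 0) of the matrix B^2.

5

Characteristic polynomial: t^3 + 7t^2 - 36 = (t - 2)(t + 3)(t + 6), so the eigenvalues are -6, -3, 2.
t=2: eigenvector (1, -1, 0).
t=-3: eigenvector (0, 1, 0).
t=-6: eigenvector (-2, 2, 1).
P = [[1, 0, -2], [-1, 1, 2], [0, 0, 1]], D = diag(2, -3, -6), P⁻¹ = [[1, 0, 2], [1, 1, 0], [0, 0, 1]].
B² = P·diag(4, 9, 36)·P⁻¹ = [[4, 0, -64], [5, 9, 64], [0, 0, 36]].
The requested entry is 5.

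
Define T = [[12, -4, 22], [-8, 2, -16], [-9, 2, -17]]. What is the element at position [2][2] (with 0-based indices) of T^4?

2531

Characteristic polynomial: λ^3 + 3λ^2 - 16λ + 12 = (λ - 2)(λ - 1)(λ + 6), so the eigenvalues are -6, 1, 2.
λ=-6: eigenvector (-1, 1, 1).
λ=1: eigenvector (-2, 0, 1).
λ=2: eigenvector (-4, 1, 2).
P = [[-1, -2, -4], [1, 0, 1], [1, 1, 2]], D = diag(-6, 1, 2), P⁻¹ = [[1, 0, 2], [1, -2, 3], [-1, 1, -2]].
T⁴ = P·diag(1296, 1, 16)·P⁻¹ = [[-1234, -60, -2470], [1280, 16, 2560], [1265, 30, 2531]].
The requested entry is 2531.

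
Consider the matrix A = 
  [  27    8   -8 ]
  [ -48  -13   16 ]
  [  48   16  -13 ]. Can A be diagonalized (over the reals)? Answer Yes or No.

Yes

Characteristic polynomial: p(μ) = μ^3 - μ^2 - 21μ + 45 = (μ - 3)^2(μ + 5).
μ = 3 has algebraic multiplicity 2; rank(A − 3I) = 1, so geometric multiplicity = 2.
Every eigenvalue has geometric = algebraic multiplicity, so A is diagonalizable.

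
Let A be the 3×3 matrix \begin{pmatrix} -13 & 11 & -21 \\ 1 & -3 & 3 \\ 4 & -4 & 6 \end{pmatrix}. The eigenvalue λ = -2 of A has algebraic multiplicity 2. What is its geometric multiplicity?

A + 2I = [[-11, 11, -21], [1, -1, 3], [4, -4, 8]].
This matrix has rank 2, so its null space has dimension 3 − 2 = 1.

1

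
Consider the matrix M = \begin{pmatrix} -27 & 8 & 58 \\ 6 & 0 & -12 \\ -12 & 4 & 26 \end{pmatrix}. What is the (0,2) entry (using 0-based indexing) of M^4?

Characteristic polynomial: μ^3 + μ^2 - 6μ = μ(μ - 2)(μ + 3), so the eigenvalues are -3, 0, 2.
μ=0: eigenvector (-4, 1, -2).
μ=-3: eigenvector (9, -2, 4).
μ=2: eigenvector (2, 0, 1).
P = [[-4, 9, 2], [1, -2, 0], [-2, 4, 1]], D = diag(0, -3, 2), P⁻¹ = [[2, 1, -4], [1, 0, -2], [0, 2, 1]].
M⁴ = P·diag(0, 81, 16)·P⁻¹ = [[729, 64, -1426], [-162, 0, 324], [324, 32, -632]].
The requested entry is -1426.

-1426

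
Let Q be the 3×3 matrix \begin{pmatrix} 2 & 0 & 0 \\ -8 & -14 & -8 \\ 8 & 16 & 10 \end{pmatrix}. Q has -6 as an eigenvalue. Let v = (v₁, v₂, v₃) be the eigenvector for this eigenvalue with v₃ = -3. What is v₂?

3

Q + 6I = [[8, 0, 0], [-8, -8, -8], [8, 16, 16]].
Solving (Q + 6I)v = 0 gives the eigenspace spanned by (0, 3, -3).
With v₃ = -3, v = (0, 3, -3), so v₂ = 3.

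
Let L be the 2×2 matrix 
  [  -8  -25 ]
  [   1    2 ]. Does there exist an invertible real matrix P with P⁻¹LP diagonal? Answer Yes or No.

Characteristic polynomial: p(t) = t^2 + 6t + 9 = (t + 3)^2.
t = -3 has algebraic multiplicity 2; rank(L + 3I) = 1, so geometric multiplicity = 1.
Geometric multiplicity < algebraic multiplicity, so L is not diagonalizable.

No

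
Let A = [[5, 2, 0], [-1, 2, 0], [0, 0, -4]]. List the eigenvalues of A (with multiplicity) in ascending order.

Characteristic polynomial: p(r) = r^3 - 3r^2 - 16r + 48 = (r - 4)(r - 3)(r + 4).
Roots (with multiplicity): -4, 3, 4.

-4, 3, 4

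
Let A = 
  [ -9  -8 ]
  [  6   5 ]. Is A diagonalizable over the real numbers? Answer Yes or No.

Characteristic polynomial: p(λ) = λ^2 + 4λ + 3 = (λ + 1)(λ + 3).
All 2 eigenvalues are distinct, so A is diagonalizable.

Yes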